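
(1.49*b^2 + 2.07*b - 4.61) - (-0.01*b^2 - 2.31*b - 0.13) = 1.5*b^2 + 4.38*b - 4.48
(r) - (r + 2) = -2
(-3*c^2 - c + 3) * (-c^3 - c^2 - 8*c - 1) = 3*c^5 + 4*c^4 + 22*c^3 + 8*c^2 - 23*c - 3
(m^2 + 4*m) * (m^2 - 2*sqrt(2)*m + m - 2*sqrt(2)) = m^4 - 2*sqrt(2)*m^3 + 5*m^3 - 10*sqrt(2)*m^2 + 4*m^2 - 8*sqrt(2)*m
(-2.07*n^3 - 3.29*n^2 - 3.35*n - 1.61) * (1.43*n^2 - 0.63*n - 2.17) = -2.9601*n^5 - 3.4006*n^4 + 1.7741*n^3 + 6.9475*n^2 + 8.2838*n + 3.4937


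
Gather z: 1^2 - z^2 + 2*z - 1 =-z^2 + 2*z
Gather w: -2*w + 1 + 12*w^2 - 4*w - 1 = 12*w^2 - 6*w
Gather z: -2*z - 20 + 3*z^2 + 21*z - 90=3*z^2 + 19*z - 110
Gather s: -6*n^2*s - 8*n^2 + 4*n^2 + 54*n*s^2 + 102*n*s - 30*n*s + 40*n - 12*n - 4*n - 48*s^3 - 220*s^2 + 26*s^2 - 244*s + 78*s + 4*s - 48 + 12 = -4*n^2 + 24*n - 48*s^3 + s^2*(54*n - 194) + s*(-6*n^2 + 72*n - 162) - 36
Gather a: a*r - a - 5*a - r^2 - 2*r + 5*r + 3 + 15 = a*(r - 6) - r^2 + 3*r + 18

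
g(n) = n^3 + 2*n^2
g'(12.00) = 480.00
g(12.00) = 2016.00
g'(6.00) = 132.00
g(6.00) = 288.00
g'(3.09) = 41.00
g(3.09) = 48.60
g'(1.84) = 17.52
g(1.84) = 13.00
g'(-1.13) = -0.69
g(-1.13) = 1.11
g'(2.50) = 28.75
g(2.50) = 28.12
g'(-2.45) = 8.21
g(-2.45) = -2.70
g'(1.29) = 10.15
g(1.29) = 5.47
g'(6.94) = 172.25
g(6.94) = 430.58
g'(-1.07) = -0.85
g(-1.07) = 1.06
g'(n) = 3*n^2 + 4*n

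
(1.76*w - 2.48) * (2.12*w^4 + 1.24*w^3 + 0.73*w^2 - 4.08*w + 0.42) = 3.7312*w^5 - 3.0752*w^4 - 1.7904*w^3 - 8.9912*w^2 + 10.8576*w - 1.0416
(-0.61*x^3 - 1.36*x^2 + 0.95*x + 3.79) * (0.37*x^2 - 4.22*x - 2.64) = -0.2257*x^5 + 2.071*x^4 + 7.7011*x^3 + 0.983700000000001*x^2 - 18.5018*x - 10.0056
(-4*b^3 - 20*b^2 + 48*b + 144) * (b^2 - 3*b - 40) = -4*b^5 - 8*b^4 + 268*b^3 + 800*b^2 - 2352*b - 5760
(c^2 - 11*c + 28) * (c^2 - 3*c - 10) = c^4 - 14*c^3 + 51*c^2 + 26*c - 280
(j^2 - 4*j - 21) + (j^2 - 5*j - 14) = 2*j^2 - 9*j - 35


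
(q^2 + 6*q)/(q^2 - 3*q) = (q + 6)/(q - 3)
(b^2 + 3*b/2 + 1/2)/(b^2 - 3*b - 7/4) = 2*(b + 1)/(2*b - 7)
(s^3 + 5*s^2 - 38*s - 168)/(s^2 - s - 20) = (s^2 + s - 42)/(s - 5)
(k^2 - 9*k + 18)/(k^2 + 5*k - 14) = (k^2 - 9*k + 18)/(k^2 + 5*k - 14)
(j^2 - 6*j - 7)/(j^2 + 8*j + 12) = (j^2 - 6*j - 7)/(j^2 + 8*j + 12)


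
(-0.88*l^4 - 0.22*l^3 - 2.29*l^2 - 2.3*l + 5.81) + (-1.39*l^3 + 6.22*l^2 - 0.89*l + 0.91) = -0.88*l^4 - 1.61*l^3 + 3.93*l^2 - 3.19*l + 6.72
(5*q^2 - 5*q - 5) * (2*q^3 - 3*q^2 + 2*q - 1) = 10*q^5 - 25*q^4 + 15*q^3 - 5*q + 5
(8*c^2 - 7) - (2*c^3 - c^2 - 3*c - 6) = -2*c^3 + 9*c^2 + 3*c - 1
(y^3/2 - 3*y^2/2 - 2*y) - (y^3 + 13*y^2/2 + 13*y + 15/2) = -y^3/2 - 8*y^2 - 15*y - 15/2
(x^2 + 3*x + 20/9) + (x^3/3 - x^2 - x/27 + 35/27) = x^3/3 + 80*x/27 + 95/27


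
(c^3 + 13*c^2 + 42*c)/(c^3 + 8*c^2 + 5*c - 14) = c*(c + 6)/(c^2 + c - 2)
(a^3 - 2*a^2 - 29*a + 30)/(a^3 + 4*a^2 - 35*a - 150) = (a - 1)/(a + 5)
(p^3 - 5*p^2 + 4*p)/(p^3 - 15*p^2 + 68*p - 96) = p*(p - 1)/(p^2 - 11*p + 24)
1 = 1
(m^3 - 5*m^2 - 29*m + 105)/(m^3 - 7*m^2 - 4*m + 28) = (m^2 + 2*m - 15)/(m^2 - 4)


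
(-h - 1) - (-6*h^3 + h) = 6*h^3 - 2*h - 1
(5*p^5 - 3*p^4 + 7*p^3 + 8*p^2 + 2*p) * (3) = 15*p^5 - 9*p^4 + 21*p^3 + 24*p^2 + 6*p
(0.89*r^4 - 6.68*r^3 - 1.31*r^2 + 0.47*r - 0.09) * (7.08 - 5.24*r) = -4.6636*r^5 + 41.3044*r^4 - 40.43*r^3 - 11.7376*r^2 + 3.7992*r - 0.6372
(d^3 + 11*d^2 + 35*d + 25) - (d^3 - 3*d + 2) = 11*d^2 + 38*d + 23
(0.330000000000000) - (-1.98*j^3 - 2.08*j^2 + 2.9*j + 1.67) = 1.98*j^3 + 2.08*j^2 - 2.9*j - 1.34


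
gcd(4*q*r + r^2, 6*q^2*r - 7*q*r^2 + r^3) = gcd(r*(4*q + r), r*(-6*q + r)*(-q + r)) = r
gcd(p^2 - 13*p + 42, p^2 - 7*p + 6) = p - 6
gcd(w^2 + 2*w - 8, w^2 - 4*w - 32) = w + 4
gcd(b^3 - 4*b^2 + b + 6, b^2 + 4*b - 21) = b - 3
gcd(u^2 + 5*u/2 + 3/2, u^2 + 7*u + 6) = u + 1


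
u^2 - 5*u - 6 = (u - 6)*(u + 1)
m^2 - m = m*(m - 1)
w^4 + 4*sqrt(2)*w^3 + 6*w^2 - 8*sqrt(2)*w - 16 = (w - sqrt(2))*(w + sqrt(2))*(w + 2*sqrt(2))^2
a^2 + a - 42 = (a - 6)*(a + 7)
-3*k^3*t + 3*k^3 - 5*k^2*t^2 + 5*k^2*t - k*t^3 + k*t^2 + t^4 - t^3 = (-3*k + t)*(k + t)^2*(t - 1)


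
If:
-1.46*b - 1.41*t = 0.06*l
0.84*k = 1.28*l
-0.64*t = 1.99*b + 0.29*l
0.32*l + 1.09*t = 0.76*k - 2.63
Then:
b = -0.79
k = 6.06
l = 3.98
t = 0.65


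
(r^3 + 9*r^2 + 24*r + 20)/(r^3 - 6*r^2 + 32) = (r^2 + 7*r + 10)/(r^2 - 8*r + 16)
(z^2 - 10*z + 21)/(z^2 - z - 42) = (z - 3)/(z + 6)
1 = 1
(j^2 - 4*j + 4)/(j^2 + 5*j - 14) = (j - 2)/(j + 7)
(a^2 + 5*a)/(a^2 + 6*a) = (a + 5)/(a + 6)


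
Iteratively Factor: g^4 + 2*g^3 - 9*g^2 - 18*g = (g - 3)*(g^3 + 5*g^2 + 6*g) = (g - 3)*(g + 2)*(g^2 + 3*g) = g*(g - 3)*(g + 2)*(g + 3)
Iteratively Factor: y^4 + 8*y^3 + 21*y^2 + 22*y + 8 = (y + 2)*(y^3 + 6*y^2 + 9*y + 4) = (y + 2)*(y + 4)*(y^2 + 2*y + 1) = (y + 1)*(y + 2)*(y + 4)*(y + 1)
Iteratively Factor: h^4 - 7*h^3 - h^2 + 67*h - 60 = (h - 1)*(h^3 - 6*h^2 - 7*h + 60) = (h - 1)*(h + 3)*(h^2 - 9*h + 20) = (h - 4)*(h - 1)*(h + 3)*(h - 5)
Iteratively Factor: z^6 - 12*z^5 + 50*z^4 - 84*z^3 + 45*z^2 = (z)*(z^5 - 12*z^4 + 50*z^3 - 84*z^2 + 45*z) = z*(z - 3)*(z^4 - 9*z^3 + 23*z^2 - 15*z) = z*(z - 5)*(z - 3)*(z^3 - 4*z^2 + 3*z) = z^2*(z - 5)*(z - 3)*(z^2 - 4*z + 3) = z^2*(z - 5)*(z - 3)*(z - 1)*(z - 3)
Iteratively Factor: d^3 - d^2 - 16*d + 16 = (d - 4)*(d^2 + 3*d - 4) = (d - 4)*(d + 4)*(d - 1)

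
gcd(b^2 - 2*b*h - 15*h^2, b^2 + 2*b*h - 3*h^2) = b + 3*h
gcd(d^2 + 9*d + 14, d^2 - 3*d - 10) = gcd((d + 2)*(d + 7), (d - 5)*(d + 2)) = d + 2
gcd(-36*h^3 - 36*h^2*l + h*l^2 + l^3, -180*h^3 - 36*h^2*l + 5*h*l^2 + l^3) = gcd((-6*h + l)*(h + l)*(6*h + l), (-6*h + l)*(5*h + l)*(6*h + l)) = 36*h^2 - l^2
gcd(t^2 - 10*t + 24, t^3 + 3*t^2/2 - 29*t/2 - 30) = t - 4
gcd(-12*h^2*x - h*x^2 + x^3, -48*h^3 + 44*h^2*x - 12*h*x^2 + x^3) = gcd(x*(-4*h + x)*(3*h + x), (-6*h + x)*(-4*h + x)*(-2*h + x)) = -4*h + x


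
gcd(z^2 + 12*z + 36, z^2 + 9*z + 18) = z + 6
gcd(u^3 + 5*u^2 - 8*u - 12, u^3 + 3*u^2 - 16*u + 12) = u^2 + 4*u - 12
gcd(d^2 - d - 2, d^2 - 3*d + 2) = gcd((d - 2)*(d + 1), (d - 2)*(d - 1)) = d - 2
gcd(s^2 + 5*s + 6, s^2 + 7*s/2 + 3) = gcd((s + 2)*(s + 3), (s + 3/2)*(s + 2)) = s + 2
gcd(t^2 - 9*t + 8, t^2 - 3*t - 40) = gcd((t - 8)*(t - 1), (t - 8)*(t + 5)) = t - 8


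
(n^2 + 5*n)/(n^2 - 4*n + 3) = n*(n + 5)/(n^2 - 4*n + 3)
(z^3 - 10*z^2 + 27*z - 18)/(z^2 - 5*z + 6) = (z^2 - 7*z + 6)/(z - 2)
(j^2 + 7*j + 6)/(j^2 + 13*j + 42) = (j + 1)/(j + 7)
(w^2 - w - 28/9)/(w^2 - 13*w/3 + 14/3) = (w + 4/3)/(w - 2)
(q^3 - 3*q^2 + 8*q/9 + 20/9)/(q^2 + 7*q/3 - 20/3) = (3*q^2 - 4*q - 4)/(3*(q + 4))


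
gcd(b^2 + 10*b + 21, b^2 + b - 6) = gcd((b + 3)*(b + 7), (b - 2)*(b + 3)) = b + 3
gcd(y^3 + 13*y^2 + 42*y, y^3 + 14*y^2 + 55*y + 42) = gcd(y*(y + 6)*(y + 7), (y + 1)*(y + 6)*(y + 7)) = y^2 + 13*y + 42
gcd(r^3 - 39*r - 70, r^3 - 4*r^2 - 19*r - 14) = r^2 - 5*r - 14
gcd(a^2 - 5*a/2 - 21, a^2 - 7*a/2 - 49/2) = a + 7/2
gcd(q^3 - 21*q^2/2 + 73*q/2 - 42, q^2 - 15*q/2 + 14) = q^2 - 15*q/2 + 14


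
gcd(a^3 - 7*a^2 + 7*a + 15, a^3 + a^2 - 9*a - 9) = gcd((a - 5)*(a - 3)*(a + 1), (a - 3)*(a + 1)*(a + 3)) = a^2 - 2*a - 3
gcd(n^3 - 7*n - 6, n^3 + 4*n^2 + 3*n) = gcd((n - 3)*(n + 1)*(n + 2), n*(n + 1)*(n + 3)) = n + 1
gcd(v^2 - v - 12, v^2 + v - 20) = v - 4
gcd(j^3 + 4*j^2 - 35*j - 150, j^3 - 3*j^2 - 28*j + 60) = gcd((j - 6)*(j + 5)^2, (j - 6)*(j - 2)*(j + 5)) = j^2 - j - 30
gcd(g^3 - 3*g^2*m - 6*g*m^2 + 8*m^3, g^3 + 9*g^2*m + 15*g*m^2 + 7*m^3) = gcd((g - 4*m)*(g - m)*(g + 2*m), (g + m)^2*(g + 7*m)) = 1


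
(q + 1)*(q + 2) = q^2 + 3*q + 2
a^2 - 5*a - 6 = (a - 6)*(a + 1)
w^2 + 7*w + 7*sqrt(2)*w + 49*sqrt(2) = (w + 7)*(w + 7*sqrt(2))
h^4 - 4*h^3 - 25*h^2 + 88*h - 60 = (h - 6)*(h - 2)*(h - 1)*(h + 5)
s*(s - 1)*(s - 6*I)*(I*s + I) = I*s^4 + 6*s^3 - I*s^2 - 6*s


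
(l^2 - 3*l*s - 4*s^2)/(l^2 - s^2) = (-l + 4*s)/(-l + s)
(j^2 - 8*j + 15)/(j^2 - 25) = (j - 3)/(j + 5)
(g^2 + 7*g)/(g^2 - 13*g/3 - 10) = 3*g*(g + 7)/(3*g^2 - 13*g - 30)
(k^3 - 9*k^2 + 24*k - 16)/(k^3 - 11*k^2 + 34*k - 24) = (k - 4)/(k - 6)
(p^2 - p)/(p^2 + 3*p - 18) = p*(p - 1)/(p^2 + 3*p - 18)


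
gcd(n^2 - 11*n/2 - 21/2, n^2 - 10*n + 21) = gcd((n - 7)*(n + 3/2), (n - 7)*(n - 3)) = n - 7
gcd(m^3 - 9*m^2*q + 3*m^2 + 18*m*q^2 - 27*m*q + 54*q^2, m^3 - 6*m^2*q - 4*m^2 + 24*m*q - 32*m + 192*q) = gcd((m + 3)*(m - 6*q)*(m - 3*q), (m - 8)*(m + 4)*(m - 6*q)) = -m + 6*q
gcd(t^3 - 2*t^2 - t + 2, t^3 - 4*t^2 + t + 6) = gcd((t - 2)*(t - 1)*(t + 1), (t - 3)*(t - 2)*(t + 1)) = t^2 - t - 2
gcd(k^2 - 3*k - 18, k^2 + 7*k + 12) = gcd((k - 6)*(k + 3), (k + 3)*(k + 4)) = k + 3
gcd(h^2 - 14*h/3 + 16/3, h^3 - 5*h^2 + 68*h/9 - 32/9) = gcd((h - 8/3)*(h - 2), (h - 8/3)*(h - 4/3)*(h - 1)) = h - 8/3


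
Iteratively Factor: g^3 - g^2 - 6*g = (g - 3)*(g^2 + 2*g) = (g - 3)*(g + 2)*(g)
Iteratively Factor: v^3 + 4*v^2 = (v)*(v^2 + 4*v) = v*(v + 4)*(v)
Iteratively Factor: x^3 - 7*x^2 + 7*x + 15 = (x - 3)*(x^2 - 4*x - 5) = (x - 5)*(x - 3)*(x + 1)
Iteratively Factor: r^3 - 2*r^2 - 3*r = (r)*(r^2 - 2*r - 3) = r*(r - 3)*(r + 1)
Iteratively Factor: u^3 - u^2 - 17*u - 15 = (u - 5)*(u^2 + 4*u + 3) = (u - 5)*(u + 1)*(u + 3)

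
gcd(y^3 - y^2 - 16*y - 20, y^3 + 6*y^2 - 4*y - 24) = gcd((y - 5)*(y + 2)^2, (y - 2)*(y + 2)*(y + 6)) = y + 2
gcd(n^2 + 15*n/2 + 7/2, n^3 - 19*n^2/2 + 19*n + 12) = n + 1/2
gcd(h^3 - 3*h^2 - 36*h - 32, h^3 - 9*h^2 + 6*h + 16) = h^2 - 7*h - 8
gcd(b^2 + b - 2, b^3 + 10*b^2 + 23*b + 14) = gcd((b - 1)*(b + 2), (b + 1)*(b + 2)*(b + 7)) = b + 2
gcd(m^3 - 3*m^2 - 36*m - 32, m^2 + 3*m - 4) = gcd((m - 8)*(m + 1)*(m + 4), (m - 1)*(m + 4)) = m + 4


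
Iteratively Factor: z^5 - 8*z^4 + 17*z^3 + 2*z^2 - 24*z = (z - 3)*(z^4 - 5*z^3 + 2*z^2 + 8*z) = (z - 3)*(z - 2)*(z^3 - 3*z^2 - 4*z) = z*(z - 3)*(z - 2)*(z^2 - 3*z - 4) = z*(z - 3)*(z - 2)*(z + 1)*(z - 4)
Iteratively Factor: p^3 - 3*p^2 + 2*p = (p)*(p^2 - 3*p + 2) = p*(p - 2)*(p - 1)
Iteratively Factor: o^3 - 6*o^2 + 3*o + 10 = (o - 2)*(o^2 - 4*o - 5) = (o - 2)*(o + 1)*(o - 5)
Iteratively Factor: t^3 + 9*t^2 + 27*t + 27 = (t + 3)*(t^2 + 6*t + 9) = (t + 3)^2*(t + 3)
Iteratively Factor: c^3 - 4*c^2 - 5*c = (c - 5)*(c^2 + c) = c*(c - 5)*(c + 1)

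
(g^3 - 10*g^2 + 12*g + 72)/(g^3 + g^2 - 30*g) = (g^3 - 10*g^2 + 12*g + 72)/(g*(g^2 + g - 30))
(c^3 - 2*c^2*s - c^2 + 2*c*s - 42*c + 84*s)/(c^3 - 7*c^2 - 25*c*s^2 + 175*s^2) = (-c^2 + 2*c*s - 6*c + 12*s)/(-c^2 + 25*s^2)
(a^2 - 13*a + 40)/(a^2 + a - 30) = (a - 8)/(a + 6)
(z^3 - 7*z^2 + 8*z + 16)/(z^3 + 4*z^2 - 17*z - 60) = (z^2 - 3*z - 4)/(z^2 + 8*z + 15)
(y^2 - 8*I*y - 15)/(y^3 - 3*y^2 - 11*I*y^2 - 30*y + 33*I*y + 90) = (y - 3*I)/(y^2 + y*(-3 - 6*I) + 18*I)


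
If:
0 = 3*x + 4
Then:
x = -4/3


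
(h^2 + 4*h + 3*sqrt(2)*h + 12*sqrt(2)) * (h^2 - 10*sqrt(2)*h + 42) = h^4 - 7*sqrt(2)*h^3 + 4*h^3 - 28*sqrt(2)*h^2 - 18*h^2 - 72*h + 126*sqrt(2)*h + 504*sqrt(2)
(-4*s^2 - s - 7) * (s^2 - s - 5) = -4*s^4 + 3*s^3 + 14*s^2 + 12*s + 35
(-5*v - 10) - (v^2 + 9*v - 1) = -v^2 - 14*v - 9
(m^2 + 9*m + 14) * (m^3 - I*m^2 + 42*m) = m^5 + 9*m^4 - I*m^4 + 56*m^3 - 9*I*m^3 + 378*m^2 - 14*I*m^2 + 588*m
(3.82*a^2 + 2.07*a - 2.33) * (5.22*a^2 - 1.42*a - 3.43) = 19.9404*a^4 + 5.381*a^3 - 28.2046*a^2 - 3.7915*a + 7.9919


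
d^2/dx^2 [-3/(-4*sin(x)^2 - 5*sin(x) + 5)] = 3*(-64*sin(x)^4 - 60*sin(x)^3 - 9*sin(x)^2 + 95*sin(x) + 90)/(4*sin(x)^2 + 5*sin(x) - 5)^3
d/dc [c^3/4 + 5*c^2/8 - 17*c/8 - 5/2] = 3*c^2/4 + 5*c/4 - 17/8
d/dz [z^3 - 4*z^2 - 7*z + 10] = 3*z^2 - 8*z - 7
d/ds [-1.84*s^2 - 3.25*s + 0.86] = -3.68*s - 3.25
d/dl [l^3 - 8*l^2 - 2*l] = 3*l^2 - 16*l - 2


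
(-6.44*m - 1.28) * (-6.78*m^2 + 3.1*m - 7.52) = 43.6632*m^3 - 11.2856*m^2 + 44.4608*m + 9.6256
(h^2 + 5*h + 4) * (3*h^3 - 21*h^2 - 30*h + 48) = 3*h^5 - 6*h^4 - 123*h^3 - 186*h^2 + 120*h + 192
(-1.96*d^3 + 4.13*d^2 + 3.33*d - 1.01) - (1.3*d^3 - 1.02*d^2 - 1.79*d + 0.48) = -3.26*d^3 + 5.15*d^2 + 5.12*d - 1.49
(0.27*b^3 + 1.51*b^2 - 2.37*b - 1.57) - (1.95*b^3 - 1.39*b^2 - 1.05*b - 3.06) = -1.68*b^3 + 2.9*b^2 - 1.32*b + 1.49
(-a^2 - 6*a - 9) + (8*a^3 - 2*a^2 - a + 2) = 8*a^3 - 3*a^2 - 7*a - 7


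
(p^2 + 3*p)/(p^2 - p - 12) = p/(p - 4)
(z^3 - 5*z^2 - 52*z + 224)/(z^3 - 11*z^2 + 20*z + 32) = (z + 7)/(z + 1)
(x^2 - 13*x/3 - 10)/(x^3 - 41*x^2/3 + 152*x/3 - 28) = (3*x + 5)/(3*x^2 - 23*x + 14)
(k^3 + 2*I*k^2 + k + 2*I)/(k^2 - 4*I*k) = (k^3 + 2*I*k^2 + k + 2*I)/(k*(k - 4*I))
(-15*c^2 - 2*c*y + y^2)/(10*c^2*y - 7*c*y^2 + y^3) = (3*c + y)/(y*(-2*c + y))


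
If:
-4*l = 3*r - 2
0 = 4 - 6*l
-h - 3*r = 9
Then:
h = -25/3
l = 2/3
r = -2/9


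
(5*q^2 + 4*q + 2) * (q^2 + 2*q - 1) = 5*q^4 + 14*q^3 + 5*q^2 - 2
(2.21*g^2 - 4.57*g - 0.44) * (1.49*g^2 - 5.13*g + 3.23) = 3.2929*g^4 - 18.1466*g^3 + 29.9268*g^2 - 12.5039*g - 1.4212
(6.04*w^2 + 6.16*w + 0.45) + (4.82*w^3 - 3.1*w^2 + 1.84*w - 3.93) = 4.82*w^3 + 2.94*w^2 + 8.0*w - 3.48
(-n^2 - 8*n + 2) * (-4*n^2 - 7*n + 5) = 4*n^4 + 39*n^3 + 43*n^2 - 54*n + 10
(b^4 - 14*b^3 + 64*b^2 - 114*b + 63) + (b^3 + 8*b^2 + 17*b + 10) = b^4 - 13*b^3 + 72*b^2 - 97*b + 73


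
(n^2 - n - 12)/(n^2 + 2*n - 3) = (n - 4)/(n - 1)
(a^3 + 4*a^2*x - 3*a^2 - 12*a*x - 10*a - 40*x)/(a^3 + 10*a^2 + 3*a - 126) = (a^3 + 4*a^2*x - 3*a^2 - 12*a*x - 10*a - 40*x)/(a^3 + 10*a^2 + 3*a - 126)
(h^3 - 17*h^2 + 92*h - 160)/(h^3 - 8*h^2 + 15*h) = (h^2 - 12*h + 32)/(h*(h - 3))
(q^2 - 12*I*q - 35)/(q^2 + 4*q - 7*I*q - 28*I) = (q - 5*I)/(q + 4)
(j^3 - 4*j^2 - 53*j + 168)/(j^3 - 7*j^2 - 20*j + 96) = (j + 7)/(j + 4)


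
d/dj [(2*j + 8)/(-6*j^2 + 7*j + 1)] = 6*(2*j^2 + 16*j - 9)/(36*j^4 - 84*j^3 + 37*j^2 + 14*j + 1)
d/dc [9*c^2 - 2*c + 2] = 18*c - 2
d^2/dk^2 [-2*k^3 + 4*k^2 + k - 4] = 8 - 12*k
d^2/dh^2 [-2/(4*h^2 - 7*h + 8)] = 4*(16*h^2 - 28*h - (8*h - 7)^2 + 32)/(4*h^2 - 7*h + 8)^3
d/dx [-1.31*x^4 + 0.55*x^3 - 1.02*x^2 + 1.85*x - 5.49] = -5.24*x^3 + 1.65*x^2 - 2.04*x + 1.85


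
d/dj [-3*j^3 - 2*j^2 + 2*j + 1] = -9*j^2 - 4*j + 2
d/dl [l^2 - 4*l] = 2*l - 4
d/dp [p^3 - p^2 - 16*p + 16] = 3*p^2 - 2*p - 16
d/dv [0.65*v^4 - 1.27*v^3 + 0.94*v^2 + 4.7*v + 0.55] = 2.6*v^3 - 3.81*v^2 + 1.88*v + 4.7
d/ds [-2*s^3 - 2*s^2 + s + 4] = -6*s^2 - 4*s + 1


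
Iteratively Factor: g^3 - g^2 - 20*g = (g + 4)*(g^2 - 5*g) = (g - 5)*(g + 4)*(g)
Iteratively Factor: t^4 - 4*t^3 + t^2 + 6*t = (t - 3)*(t^3 - t^2 - 2*t) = t*(t - 3)*(t^2 - t - 2) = t*(t - 3)*(t + 1)*(t - 2)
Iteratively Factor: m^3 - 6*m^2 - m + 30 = (m + 2)*(m^2 - 8*m + 15) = (m - 3)*(m + 2)*(m - 5)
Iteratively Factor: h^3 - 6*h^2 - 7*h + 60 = (h + 3)*(h^2 - 9*h + 20) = (h - 5)*(h + 3)*(h - 4)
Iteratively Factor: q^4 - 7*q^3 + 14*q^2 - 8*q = (q)*(q^3 - 7*q^2 + 14*q - 8) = q*(q - 1)*(q^2 - 6*q + 8) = q*(q - 4)*(q - 1)*(q - 2)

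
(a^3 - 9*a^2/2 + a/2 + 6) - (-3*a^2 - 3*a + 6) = a^3 - 3*a^2/2 + 7*a/2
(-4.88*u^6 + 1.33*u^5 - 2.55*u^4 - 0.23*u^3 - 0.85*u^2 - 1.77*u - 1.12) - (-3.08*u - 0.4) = -4.88*u^6 + 1.33*u^5 - 2.55*u^4 - 0.23*u^3 - 0.85*u^2 + 1.31*u - 0.72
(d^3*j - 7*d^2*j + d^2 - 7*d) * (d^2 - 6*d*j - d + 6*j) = d^5*j - 6*d^4*j^2 - 8*d^4*j + d^4 + 48*d^3*j^2 + d^3*j - 8*d^3 - 42*d^2*j^2 + 48*d^2*j + 7*d^2 - 42*d*j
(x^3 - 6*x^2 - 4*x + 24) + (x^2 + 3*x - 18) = x^3 - 5*x^2 - x + 6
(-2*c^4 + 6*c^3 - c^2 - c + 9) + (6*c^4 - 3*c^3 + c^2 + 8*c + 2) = 4*c^4 + 3*c^3 + 7*c + 11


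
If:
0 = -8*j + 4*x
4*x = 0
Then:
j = 0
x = 0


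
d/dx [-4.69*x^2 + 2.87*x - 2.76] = 2.87 - 9.38*x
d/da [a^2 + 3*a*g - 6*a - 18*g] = 2*a + 3*g - 6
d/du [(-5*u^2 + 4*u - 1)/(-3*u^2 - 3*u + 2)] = (27*u^2 - 26*u + 5)/(9*u^4 + 18*u^3 - 3*u^2 - 12*u + 4)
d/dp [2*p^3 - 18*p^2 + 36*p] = 6*p^2 - 36*p + 36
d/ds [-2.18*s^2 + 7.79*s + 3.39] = 7.79 - 4.36*s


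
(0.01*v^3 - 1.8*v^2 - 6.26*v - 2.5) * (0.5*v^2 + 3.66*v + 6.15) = 0.005*v^5 - 0.8634*v^4 - 9.6565*v^3 - 35.2316*v^2 - 47.649*v - 15.375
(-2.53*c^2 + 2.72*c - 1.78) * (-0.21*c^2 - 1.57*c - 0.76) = 0.5313*c^4 + 3.4009*c^3 - 1.9738*c^2 + 0.7274*c + 1.3528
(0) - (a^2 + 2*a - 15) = -a^2 - 2*a + 15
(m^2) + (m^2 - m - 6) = 2*m^2 - m - 6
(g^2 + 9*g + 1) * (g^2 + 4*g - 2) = g^4 + 13*g^3 + 35*g^2 - 14*g - 2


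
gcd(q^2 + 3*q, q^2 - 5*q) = q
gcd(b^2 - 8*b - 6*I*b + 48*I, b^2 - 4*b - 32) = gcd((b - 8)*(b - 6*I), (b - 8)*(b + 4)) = b - 8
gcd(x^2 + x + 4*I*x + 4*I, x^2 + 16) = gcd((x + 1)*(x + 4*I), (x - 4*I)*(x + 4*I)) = x + 4*I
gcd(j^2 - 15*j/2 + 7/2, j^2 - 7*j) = j - 7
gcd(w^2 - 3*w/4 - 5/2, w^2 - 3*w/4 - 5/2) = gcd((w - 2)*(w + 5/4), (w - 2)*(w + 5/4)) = w^2 - 3*w/4 - 5/2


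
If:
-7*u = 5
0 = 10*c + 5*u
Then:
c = 5/14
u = -5/7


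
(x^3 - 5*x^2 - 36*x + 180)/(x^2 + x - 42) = (x^2 + x - 30)/(x + 7)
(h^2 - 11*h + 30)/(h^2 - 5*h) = (h - 6)/h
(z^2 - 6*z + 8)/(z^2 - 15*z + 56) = (z^2 - 6*z + 8)/(z^2 - 15*z + 56)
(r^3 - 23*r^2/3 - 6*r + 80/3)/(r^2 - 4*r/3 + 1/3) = (3*r^3 - 23*r^2 - 18*r + 80)/(3*r^2 - 4*r + 1)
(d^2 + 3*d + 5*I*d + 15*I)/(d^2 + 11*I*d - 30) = (d + 3)/(d + 6*I)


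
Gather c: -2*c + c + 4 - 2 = 2 - c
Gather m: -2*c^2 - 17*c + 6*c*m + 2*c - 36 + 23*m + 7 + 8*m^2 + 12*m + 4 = -2*c^2 - 15*c + 8*m^2 + m*(6*c + 35) - 25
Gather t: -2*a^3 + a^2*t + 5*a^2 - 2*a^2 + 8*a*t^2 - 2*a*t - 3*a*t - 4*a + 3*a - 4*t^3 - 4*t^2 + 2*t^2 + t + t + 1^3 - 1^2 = -2*a^3 + 3*a^2 - a - 4*t^3 + t^2*(8*a - 2) + t*(a^2 - 5*a + 2)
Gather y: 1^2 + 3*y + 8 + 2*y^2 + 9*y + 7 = 2*y^2 + 12*y + 16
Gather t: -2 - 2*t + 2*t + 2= 0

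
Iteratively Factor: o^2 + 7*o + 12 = (o + 4)*(o + 3)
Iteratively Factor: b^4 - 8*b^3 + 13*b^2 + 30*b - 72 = (b - 4)*(b^3 - 4*b^2 - 3*b + 18) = (b - 4)*(b + 2)*(b^2 - 6*b + 9) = (b - 4)*(b - 3)*(b + 2)*(b - 3)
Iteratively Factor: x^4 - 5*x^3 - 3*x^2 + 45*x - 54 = (x - 2)*(x^3 - 3*x^2 - 9*x + 27) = (x - 2)*(x + 3)*(x^2 - 6*x + 9) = (x - 3)*(x - 2)*(x + 3)*(x - 3)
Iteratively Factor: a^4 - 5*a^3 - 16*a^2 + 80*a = (a - 4)*(a^3 - a^2 - 20*a) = (a - 4)*(a + 4)*(a^2 - 5*a) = a*(a - 4)*(a + 4)*(a - 5)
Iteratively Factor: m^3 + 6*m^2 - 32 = (m - 2)*(m^2 + 8*m + 16) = (m - 2)*(m + 4)*(m + 4)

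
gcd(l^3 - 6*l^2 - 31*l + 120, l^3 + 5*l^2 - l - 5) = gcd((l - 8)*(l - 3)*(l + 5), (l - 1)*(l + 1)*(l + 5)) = l + 5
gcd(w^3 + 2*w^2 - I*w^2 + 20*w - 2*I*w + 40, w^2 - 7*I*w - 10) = w - 5*I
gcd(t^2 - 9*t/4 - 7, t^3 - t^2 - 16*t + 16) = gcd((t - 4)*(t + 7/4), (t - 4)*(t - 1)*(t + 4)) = t - 4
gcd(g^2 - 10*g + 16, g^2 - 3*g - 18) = 1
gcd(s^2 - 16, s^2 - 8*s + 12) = 1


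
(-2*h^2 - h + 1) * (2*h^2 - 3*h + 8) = -4*h^4 + 4*h^3 - 11*h^2 - 11*h + 8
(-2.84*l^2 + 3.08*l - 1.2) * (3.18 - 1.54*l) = 4.3736*l^3 - 13.7744*l^2 + 11.6424*l - 3.816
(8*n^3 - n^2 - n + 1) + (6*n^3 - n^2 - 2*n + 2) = 14*n^3 - 2*n^2 - 3*n + 3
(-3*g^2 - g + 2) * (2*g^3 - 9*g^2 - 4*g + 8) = -6*g^5 + 25*g^4 + 25*g^3 - 38*g^2 - 16*g + 16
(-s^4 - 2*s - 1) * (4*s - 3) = -4*s^5 + 3*s^4 - 8*s^2 + 2*s + 3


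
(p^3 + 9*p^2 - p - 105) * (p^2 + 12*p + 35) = p^5 + 21*p^4 + 142*p^3 + 198*p^2 - 1295*p - 3675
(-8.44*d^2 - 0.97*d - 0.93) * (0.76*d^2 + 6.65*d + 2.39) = -6.4144*d^4 - 56.8632*d^3 - 27.3289*d^2 - 8.5028*d - 2.2227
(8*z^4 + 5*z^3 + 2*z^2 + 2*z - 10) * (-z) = -8*z^5 - 5*z^4 - 2*z^3 - 2*z^2 + 10*z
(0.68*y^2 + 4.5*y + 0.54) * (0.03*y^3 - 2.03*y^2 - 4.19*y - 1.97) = 0.0204*y^5 - 1.2454*y^4 - 11.968*y^3 - 21.2908*y^2 - 11.1276*y - 1.0638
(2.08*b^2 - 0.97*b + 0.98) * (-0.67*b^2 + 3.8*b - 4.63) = -1.3936*b^4 + 8.5539*b^3 - 13.973*b^2 + 8.2151*b - 4.5374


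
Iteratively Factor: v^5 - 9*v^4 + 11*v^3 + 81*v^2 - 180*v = (v - 3)*(v^4 - 6*v^3 - 7*v^2 + 60*v) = (v - 5)*(v - 3)*(v^3 - v^2 - 12*v) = (v - 5)*(v - 4)*(v - 3)*(v^2 + 3*v) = v*(v - 5)*(v - 4)*(v - 3)*(v + 3)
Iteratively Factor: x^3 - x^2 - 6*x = (x + 2)*(x^2 - 3*x) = x*(x + 2)*(x - 3)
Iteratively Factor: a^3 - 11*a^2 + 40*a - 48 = (a - 3)*(a^2 - 8*a + 16) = (a - 4)*(a - 3)*(a - 4)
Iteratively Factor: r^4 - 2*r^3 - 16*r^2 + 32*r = (r - 2)*(r^3 - 16*r) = r*(r - 2)*(r^2 - 16) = r*(r - 2)*(r + 4)*(r - 4)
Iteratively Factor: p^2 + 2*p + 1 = (p + 1)*(p + 1)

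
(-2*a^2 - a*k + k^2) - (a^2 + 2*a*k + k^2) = -3*a^2 - 3*a*k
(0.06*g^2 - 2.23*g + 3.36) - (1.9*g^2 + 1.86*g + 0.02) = -1.84*g^2 - 4.09*g + 3.34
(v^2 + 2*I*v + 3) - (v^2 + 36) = 2*I*v - 33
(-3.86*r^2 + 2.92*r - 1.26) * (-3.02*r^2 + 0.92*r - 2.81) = 11.6572*r^4 - 12.3696*r^3 + 17.3382*r^2 - 9.3644*r + 3.5406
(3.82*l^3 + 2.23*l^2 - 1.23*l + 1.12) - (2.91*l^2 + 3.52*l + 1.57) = 3.82*l^3 - 0.68*l^2 - 4.75*l - 0.45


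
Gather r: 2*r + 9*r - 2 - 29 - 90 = 11*r - 121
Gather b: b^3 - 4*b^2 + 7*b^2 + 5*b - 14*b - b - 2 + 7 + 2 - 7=b^3 + 3*b^2 - 10*b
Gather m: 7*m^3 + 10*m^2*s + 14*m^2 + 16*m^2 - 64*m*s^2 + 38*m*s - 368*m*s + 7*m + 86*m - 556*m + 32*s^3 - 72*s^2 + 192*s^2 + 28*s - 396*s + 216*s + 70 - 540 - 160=7*m^3 + m^2*(10*s + 30) + m*(-64*s^2 - 330*s - 463) + 32*s^3 + 120*s^2 - 152*s - 630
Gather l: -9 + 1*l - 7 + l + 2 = 2*l - 14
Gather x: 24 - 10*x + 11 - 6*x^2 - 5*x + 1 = -6*x^2 - 15*x + 36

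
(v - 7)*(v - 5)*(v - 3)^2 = v^4 - 18*v^3 + 116*v^2 - 318*v + 315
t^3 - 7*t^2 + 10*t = t*(t - 5)*(t - 2)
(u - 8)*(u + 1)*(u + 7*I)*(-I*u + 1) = -I*u^4 + 8*u^3 + 7*I*u^3 - 56*u^2 + 15*I*u^2 - 64*u - 49*I*u - 56*I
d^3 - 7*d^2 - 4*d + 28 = (d - 7)*(d - 2)*(d + 2)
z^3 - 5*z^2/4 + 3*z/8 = z*(z - 3/4)*(z - 1/2)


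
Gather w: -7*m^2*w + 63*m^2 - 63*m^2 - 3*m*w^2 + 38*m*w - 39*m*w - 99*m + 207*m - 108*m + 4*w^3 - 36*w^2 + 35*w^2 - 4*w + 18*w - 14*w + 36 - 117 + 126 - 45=4*w^3 + w^2*(-3*m - 1) + w*(-7*m^2 - m)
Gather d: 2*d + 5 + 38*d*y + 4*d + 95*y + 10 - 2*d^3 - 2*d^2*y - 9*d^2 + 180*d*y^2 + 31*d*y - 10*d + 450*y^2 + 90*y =-2*d^3 + d^2*(-2*y - 9) + d*(180*y^2 + 69*y - 4) + 450*y^2 + 185*y + 15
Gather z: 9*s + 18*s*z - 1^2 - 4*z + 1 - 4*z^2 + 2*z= 9*s - 4*z^2 + z*(18*s - 2)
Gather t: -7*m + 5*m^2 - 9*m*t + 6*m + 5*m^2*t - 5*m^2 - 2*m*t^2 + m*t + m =-2*m*t^2 + t*(5*m^2 - 8*m)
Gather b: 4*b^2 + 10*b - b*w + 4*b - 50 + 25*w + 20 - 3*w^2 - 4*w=4*b^2 + b*(14 - w) - 3*w^2 + 21*w - 30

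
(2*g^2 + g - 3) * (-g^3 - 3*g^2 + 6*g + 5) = -2*g^5 - 7*g^4 + 12*g^3 + 25*g^2 - 13*g - 15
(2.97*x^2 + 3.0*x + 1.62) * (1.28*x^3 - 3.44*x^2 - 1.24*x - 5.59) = 3.8016*x^5 - 6.3768*x^4 - 11.9292*x^3 - 25.8951*x^2 - 18.7788*x - 9.0558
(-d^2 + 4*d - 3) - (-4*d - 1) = -d^2 + 8*d - 2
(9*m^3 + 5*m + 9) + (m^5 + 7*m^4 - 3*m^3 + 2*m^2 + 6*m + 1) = m^5 + 7*m^4 + 6*m^3 + 2*m^2 + 11*m + 10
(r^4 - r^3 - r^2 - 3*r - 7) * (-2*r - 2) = -2*r^5 + 4*r^3 + 8*r^2 + 20*r + 14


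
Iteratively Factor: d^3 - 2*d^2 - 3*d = (d)*(d^2 - 2*d - 3) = d*(d - 3)*(d + 1)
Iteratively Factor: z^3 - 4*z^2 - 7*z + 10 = (z + 2)*(z^2 - 6*z + 5) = (z - 5)*(z + 2)*(z - 1)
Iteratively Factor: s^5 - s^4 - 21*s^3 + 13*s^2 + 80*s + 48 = (s - 3)*(s^4 + 2*s^3 - 15*s^2 - 32*s - 16) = (s - 3)*(s + 1)*(s^3 + s^2 - 16*s - 16) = (s - 4)*(s - 3)*(s + 1)*(s^2 + 5*s + 4) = (s - 4)*(s - 3)*(s + 1)^2*(s + 4)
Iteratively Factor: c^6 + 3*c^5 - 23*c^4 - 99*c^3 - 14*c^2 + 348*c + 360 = (c + 2)*(c^5 + c^4 - 25*c^3 - 49*c^2 + 84*c + 180) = (c + 2)*(c + 3)*(c^4 - 2*c^3 - 19*c^2 + 8*c + 60) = (c + 2)*(c + 3)^2*(c^3 - 5*c^2 - 4*c + 20) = (c - 5)*(c + 2)*(c + 3)^2*(c^2 - 4) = (c - 5)*(c - 2)*(c + 2)*(c + 3)^2*(c + 2)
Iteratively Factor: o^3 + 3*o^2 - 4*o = (o)*(o^2 + 3*o - 4) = o*(o - 1)*(o + 4)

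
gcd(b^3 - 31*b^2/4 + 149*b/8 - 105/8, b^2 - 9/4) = 1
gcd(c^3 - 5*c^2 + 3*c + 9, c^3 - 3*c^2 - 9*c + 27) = c^2 - 6*c + 9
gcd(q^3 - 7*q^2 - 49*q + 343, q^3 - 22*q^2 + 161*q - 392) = q^2 - 14*q + 49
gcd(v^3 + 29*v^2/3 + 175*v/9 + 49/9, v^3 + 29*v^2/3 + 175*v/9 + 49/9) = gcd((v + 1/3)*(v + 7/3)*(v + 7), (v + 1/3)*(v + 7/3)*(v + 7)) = v^3 + 29*v^2/3 + 175*v/9 + 49/9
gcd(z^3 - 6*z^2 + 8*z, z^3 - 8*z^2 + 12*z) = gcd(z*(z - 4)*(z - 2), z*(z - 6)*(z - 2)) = z^2 - 2*z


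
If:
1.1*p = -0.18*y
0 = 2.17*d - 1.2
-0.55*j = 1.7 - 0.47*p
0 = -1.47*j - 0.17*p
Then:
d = 0.55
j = -0.37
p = 3.19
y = -19.47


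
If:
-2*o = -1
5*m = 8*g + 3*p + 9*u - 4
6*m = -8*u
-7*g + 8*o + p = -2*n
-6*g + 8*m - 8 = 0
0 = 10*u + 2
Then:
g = -44/45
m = 4/15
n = -2137/270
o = 1/2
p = 673/135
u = -1/5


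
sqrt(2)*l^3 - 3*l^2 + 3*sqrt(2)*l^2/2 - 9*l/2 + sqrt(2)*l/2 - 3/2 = (l + 1)*(l - 3*sqrt(2)/2)*(sqrt(2)*l + sqrt(2)/2)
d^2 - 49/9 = (d - 7/3)*(d + 7/3)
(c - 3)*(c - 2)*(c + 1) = c^3 - 4*c^2 + c + 6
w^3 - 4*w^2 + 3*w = w*(w - 3)*(w - 1)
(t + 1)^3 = t^3 + 3*t^2 + 3*t + 1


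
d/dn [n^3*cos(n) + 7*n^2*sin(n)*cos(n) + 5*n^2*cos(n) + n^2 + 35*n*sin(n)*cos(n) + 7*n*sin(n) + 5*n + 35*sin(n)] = -n^3*sin(n) - 5*n^2*sin(n) + 3*n^2*cos(n) + 7*n^2*cos(2*n) + 7*n*sin(2*n) + 17*n*cos(n) + 35*n*cos(2*n) + 2*n + 7*sin(n) + 35*sin(2*n)/2 + 35*cos(n) + 5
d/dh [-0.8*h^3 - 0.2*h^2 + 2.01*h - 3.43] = -2.4*h^2 - 0.4*h + 2.01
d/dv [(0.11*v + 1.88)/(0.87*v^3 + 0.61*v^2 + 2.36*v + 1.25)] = (0.0957*v^3 + 0.0671*v^2 + 0.2596*v - (0.11*v + 1.88)*(2.61*v^2 + 1.22*v + 2.36) + 0.1375)/(0.87*v^3 + 0.61*v^2 + 2.36*v + 1.25)^2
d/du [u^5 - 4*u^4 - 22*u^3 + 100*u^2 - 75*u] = 5*u^4 - 16*u^3 - 66*u^2 + 200*u - 75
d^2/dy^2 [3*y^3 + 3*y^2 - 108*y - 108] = 18*y + 6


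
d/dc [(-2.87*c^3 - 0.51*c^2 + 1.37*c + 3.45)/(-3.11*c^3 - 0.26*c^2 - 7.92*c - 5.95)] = (-3.5527136788005e-15*c^5 - 0.8399*c^4 + 53.9822*c^3 + 87.8134*c^2 + 7.863*c + 19.1725)/(9.6721*c^6 + 1.6172*c^5 + 49.33*c^4 + 41.1274*c^3 + 65.8204*c^2 + 94.248*c + 35.4025)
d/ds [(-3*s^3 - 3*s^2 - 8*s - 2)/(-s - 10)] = 3*(2*s^3 + 31*s^2 + 20*s + 26)/(s^2 + 20*s + 100)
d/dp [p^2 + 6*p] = 2*p + 6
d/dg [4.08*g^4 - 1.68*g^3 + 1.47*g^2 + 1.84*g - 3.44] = 16.32*g^3 - 5.04*g^2 + 2.94*g + 1.84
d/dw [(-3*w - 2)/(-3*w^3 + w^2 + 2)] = (9*w^3 - 3*w^2 - w*(3*w + 2)*(9*w - 2) - 6)/(-3*w^3 + w^2 + 2)^2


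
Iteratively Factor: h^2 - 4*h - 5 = (h + 1)*(h - 5)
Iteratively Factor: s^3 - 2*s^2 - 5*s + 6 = (s - 1)*(s^2 - s - 6) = (s - 1)*(s + 2)*(s - 3)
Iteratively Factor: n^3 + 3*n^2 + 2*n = (n + 1)*(n^2 + 2*n) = (n + 1)*(n + 2)*(n)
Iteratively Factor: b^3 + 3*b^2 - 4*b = (b - 1)*(b^2 + 4*b) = (b - 1)*(b + 4)*(b)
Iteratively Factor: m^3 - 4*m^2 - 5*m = (m + 1)*(m^2 - 5*m) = (m - 5)*(m + 1)*(m)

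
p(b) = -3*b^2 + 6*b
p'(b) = 6 - 6*b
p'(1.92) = -5.52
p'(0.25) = 4.50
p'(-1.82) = 16.92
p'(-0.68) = 10.08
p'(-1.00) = 12.00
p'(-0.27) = 7.62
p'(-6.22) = 43.32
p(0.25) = 1.31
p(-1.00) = -9.00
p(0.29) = 1.49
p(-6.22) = -153.39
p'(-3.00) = 24.00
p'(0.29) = 4.26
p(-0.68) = -5.47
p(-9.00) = -297.00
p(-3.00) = -45.00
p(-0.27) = -1.84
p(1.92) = 0.46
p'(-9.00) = 60.00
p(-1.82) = -20.86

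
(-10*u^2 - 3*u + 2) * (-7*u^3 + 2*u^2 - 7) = 70*u^5 + u^4 - 20*u^3 + 74*u^2 + 21*u - 14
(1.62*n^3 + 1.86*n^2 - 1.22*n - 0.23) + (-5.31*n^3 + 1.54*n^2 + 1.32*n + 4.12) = -3.69*n^3 + 3.4*n^2 + 0.1*n + 3.89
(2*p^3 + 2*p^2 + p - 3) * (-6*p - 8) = -12*p^4 - 28*p^3 - 22*p^2 + 10*p + 24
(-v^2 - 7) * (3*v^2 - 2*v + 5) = -3*v^4 + 2*v^3 - 26*v^2 + 14*v - 35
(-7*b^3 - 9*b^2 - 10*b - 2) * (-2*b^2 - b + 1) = 14*b^5 + 25*b^4 + 22*b^3 + 5*b^2 - 8*b - 2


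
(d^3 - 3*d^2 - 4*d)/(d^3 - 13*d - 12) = d/(d + 3)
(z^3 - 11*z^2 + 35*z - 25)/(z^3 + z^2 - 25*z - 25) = (z^2 - 6*z + 5)/(z^2 + 6*z + 5)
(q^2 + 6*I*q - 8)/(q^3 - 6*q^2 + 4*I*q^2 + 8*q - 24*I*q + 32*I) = (q + 2*I)/(q^2 - 6*q + 8)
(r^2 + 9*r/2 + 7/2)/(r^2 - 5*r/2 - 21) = (r + 1)/(r - 6)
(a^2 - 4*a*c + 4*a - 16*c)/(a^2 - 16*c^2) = (a + 4)/(a + 4*c)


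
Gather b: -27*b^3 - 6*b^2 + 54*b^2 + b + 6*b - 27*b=-27*b^3 + 48*b^2 - 20*b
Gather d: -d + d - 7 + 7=0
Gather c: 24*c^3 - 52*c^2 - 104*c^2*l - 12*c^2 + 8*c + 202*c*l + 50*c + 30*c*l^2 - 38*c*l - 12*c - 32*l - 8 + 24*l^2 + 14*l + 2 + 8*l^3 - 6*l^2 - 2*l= 24*c^3 + c^2*(-104*l - 64) + c*(30*l^2 + 164*l + 46) + 8*l^3 + 18*l^2 - 20*l - 6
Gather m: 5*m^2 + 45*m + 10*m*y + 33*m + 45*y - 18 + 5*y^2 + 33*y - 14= 5*m^2 + m*(10*y + 78) + 5*y^2 + 78*y - 32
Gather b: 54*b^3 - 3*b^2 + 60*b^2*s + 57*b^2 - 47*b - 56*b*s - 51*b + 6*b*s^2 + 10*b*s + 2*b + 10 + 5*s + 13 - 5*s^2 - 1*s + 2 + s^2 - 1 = 54*b^3 + b^2*(60*s + 54) + b*(6*s^2 - 46*s - 96) - 4*s^2 + 4*s + 24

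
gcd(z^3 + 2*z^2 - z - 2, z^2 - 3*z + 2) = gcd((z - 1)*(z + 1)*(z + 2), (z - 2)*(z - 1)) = z - 1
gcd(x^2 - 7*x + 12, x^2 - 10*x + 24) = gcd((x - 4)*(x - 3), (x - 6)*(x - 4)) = x - 4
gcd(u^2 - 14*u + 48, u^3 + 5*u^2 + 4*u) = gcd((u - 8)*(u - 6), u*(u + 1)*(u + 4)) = 1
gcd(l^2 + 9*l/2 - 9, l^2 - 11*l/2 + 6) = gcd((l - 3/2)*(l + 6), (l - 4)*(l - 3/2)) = l - 3/2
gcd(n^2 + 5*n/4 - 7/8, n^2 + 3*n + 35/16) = n + 7/4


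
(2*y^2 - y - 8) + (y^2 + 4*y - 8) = 3*y^2 + 3*y - 16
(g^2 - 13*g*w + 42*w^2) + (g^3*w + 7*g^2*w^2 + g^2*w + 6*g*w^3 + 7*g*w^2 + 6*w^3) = g^3*w + 7*g^2*w^2 + g^2*w + g^2 + 6*g*w^3 + 7*g*w^2 - 13*g*w + 6*w^3 + 42*w^2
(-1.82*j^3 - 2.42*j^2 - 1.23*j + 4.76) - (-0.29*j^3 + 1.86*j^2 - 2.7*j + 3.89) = -1.53*j^3 - 4.28*j^2 + 1.47*j + 0.87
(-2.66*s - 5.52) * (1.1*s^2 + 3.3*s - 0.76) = -2.926*s^3 - 14.85*s^2 - 16.1944*s + 4.1952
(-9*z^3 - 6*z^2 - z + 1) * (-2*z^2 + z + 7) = 18*z^5 + 3*z^4 - 67*z^3 - 45*z^2 - 6*z + 7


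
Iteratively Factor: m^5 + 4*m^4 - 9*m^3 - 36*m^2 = (m)*(m^4 + 4*m^3 - 9*m^2 - 36*m) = m^2*(m^3 + 4*m^2 - 9*m - 36) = m^2*(m - 3)*(m^2 + 7*m + 12) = m^2*(m - 3)*(m + 4)*(m + 3)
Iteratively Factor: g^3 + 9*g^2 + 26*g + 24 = (g + 3)*(g^2 + 6*g + 8) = (g + 2)*(g + 3)*(g + 4)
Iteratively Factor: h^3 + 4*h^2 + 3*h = (h + 3)*(h^2 + h) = (h + 1)*(h + 3)*(h)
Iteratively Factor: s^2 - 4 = (s + 2)*(s - 2)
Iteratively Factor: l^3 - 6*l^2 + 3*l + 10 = (l - 2)*(l^2 - 4*l - 5) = (l - 2)*(l + 1)*(l - 5)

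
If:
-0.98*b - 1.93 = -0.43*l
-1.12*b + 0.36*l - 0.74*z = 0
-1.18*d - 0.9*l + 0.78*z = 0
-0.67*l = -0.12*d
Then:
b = -1.84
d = 1.70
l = 0.30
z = 2.93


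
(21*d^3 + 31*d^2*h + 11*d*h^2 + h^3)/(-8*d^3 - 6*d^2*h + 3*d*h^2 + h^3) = (-21*d^2 - 10*d*h - h^2)/(8*d^2 - 2*d*h - h^2)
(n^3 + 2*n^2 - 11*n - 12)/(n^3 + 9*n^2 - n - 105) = (n^2 + 5*n + 4)/(n^2 + 12*n + 35)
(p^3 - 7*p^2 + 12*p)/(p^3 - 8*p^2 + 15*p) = (p - 4)/(p - 5)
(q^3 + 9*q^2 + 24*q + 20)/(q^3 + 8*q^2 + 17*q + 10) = (q + 2)/(q + 1)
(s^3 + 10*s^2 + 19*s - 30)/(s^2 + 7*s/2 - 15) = 2*(s^2 + 4*s - 5)/(2*s - 5)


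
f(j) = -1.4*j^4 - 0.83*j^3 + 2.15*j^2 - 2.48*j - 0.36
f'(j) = -5.6*j^3 - 2.49*j^2 + 4.3*j - 2.48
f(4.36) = -545.00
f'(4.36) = -495.20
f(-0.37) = 0.87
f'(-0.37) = -4.13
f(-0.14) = 0.03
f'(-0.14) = -3.12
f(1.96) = -23.87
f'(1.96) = -45.78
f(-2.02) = -3.05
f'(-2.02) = 24.83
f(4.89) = -858.63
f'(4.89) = -695.80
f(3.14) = -148.74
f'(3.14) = -186.90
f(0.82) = -2.04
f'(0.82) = -3.72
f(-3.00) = -64.56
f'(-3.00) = 113.41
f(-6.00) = -1543.20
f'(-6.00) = 1091.68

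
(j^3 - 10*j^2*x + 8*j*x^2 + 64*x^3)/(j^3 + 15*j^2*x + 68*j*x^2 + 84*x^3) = (j^2 - 12*j*x + 32*x^2)/(j^2 + 13*j*x + 42*x^2)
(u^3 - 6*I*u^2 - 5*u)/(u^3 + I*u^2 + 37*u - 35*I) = u/(u + 7*I)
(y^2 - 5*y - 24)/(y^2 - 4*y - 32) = (y + 3)/(y + 4)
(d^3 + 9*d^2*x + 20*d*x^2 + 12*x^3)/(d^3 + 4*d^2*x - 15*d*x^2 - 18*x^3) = (-d - 2*x)/(-d + 3*x)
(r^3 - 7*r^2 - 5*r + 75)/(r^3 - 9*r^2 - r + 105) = (r - 5)/(r - 7)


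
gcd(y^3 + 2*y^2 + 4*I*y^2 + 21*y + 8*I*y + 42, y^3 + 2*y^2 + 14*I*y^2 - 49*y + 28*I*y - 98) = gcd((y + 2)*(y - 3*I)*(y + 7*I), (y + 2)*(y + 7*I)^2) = y^2 + y*(2 + 7*I) + 14*I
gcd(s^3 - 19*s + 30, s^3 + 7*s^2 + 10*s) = s + 5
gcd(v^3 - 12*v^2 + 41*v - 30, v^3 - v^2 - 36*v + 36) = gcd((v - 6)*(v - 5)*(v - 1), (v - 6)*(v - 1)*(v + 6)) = v^2 - 7*v + 6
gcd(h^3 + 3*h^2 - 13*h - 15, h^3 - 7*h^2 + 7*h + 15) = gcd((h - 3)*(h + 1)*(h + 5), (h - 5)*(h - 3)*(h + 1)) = h^2 - 2*h - 3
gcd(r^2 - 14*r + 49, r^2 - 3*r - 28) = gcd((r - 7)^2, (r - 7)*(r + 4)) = r - 7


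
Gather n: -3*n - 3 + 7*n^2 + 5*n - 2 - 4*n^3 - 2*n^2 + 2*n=-4*n^3 + 5*n^2 + 4*n - 5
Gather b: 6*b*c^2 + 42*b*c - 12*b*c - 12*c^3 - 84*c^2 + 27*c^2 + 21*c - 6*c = b*(6*c^2 + 30*c) - 12*c^3 - 57*c^2 + 15*c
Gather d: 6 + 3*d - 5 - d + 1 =2*d + 2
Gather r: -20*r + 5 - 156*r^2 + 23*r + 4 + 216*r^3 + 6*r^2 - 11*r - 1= 216*r^3 - 150*r^2 - 8*r + 8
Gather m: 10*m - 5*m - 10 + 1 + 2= 5*m - 7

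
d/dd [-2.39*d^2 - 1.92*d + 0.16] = -4.78*d - 1.92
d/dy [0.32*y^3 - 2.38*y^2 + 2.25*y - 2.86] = 0.96*y^2 - 4.76*y + 2.25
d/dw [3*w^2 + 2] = 6*w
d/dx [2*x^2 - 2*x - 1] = 4*x - 2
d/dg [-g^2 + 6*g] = 6 - 2*g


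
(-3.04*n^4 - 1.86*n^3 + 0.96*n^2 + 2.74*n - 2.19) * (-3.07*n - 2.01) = 9.3328*n^5 + 11.8206*n^4 + 0.7914*n^3 - 10.3414*n^2 + 1.2159*n + 4.4019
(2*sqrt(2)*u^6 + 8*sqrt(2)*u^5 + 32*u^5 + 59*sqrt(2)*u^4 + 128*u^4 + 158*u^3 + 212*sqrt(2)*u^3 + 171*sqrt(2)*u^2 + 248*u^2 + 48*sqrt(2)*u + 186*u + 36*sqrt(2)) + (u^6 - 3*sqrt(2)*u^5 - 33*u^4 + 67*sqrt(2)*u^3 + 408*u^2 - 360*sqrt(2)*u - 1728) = u^6 + 2*sqrt(2)*u^6 + 5*sqrt(2)*u^5 + 32*u^5 + 59*sqrt(2)*u^4 + 95*u^4 + 158*u^3 + 279*sqrt(2)*u^3 + 171*sqrt(2)*u^2 + 656*u^2 - 312*sqrt(2)*u + 186*u - 1728 + 36*sqrt(2)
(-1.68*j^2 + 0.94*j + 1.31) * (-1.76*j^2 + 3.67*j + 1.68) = 2.9568*j^4 - 7.82*j^3 - 1.6782*j^2 + 6.3869*j + 2.2008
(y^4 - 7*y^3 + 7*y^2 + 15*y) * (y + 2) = y^5 - 5*y^4 - 7*y^3 + 29*y^2 + 30*y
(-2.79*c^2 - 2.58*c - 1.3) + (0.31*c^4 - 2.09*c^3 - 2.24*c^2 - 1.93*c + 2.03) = 0.31*c^4 - 2.09*c^3 - 5.03*c^2 - 4.51*c + 0.73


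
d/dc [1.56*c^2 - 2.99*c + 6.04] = 3.12*c - 2.99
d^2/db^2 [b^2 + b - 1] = 2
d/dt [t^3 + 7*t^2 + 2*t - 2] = 3*t^2 + 14*t + 2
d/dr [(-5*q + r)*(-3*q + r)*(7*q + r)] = -41*q^2 - 2*q*r + 3*r^2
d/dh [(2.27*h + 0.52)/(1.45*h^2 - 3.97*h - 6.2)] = (3.2915*h^2 - 9.0119*h - (2.27*h + 0.52)*(2.9*h - 3.97) - 14.074)/(-1.45*h^2 + 3.97*h + 6.2)^2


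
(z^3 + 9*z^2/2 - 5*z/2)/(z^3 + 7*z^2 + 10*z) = (z - 1/2)/(z + 2)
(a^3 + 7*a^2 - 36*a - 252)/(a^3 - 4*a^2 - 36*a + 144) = (a + 7)/(a - 4)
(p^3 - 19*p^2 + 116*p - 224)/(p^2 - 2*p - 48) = (p^2 - 11*p + 28)/(p + 6)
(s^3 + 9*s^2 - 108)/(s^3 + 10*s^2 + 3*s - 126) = (s + 6)/(s + 7)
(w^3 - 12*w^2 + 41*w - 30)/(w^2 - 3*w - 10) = (w^2 - 7*w + 6)/(w + 2)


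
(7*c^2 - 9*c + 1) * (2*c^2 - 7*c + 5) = 14*c^4 - 67*c^3 + 100*c^2 - 52*c + 5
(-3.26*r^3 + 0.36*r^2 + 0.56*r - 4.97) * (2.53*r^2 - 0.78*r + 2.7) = -8.2478*r^5 + 3.4536*r^4 - 7.666*r^3 - 12.0389*r^2 + 5.3886*r - 13.419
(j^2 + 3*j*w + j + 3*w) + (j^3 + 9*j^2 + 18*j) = j^3 + 10*j^2 + 3*j*w + 19*j + 3*w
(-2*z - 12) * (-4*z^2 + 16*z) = 8*z^3 + 16*z^2 - 192*z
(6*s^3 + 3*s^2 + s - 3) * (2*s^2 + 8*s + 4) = 12*s^5 + 54*s^4 + 50*s^3 + 14*s^2 - 20*s - 12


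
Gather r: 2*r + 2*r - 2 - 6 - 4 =4*r - 12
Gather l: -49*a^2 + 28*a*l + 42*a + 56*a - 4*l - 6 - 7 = -49*a^2 + 98*a + l*(28*a - 4) - 13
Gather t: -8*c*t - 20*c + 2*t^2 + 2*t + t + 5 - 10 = -20*c + 2*t^2 + t*(3 - 8*c) - 5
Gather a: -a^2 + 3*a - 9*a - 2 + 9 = -a^2 - 6*a + 7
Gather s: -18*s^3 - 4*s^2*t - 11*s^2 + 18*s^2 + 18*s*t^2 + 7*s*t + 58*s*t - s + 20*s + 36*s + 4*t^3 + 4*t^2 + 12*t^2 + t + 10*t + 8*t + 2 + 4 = -18*s^3 + s^2*(7 - 4*t) + s*(18*t^2 + 65*t + 55) + 4*t^3 + 16*t^2 + 19*t + 6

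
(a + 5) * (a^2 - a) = a^3 + 4*a^2 - 5*a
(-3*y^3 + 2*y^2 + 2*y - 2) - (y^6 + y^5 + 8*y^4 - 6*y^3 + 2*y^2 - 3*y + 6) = -y^6 - y^5 - 8*y^4 + 3*y^3 + 5*y - 8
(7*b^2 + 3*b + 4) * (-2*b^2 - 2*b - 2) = -14*b^4 - 20*b^3 - 28*b^2 - 14*b - 8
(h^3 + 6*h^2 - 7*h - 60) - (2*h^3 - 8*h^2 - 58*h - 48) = -h^3 + 14*h^2 + 51*h - 12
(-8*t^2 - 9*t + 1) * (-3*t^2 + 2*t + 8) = 24*t^4 + 11*t^3 - 85*t^2 - 70*t + 8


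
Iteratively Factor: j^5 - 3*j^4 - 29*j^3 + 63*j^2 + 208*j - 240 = (j - 4)*(j^4 + j^3 - 25*j^2 - 37*j + 60) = (j - 4)*(j - 1)*(j^3 + 2*j^2 - 23*j - 60) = (j - 5)*(j - 4)*(j - 1)*(j^2 + 7*j + 12) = (j - 5)*(j - 4)*(j - 1)*(j + 4)*(j + 3)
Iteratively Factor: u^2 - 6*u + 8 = (u - 4)*(u - 2)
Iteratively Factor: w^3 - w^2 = (w - 1)*(w^2) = w*(w - 1)*(w)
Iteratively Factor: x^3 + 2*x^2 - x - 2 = (x + 1)*(x^2 + x - 2) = (x - 1)*(x + 1)*(x + 2)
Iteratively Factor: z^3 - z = (z + 1)*(z^2 - z) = z*(z + 1)*(z - 1)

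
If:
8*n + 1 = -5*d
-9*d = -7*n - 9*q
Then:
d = 72*q/107 - 7/107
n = -45*q/107 - 9/107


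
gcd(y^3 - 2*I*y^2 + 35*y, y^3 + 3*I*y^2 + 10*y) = y^2 + 5*I*y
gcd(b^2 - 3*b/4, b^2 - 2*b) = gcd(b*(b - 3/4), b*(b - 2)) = b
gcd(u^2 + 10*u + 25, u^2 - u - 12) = 1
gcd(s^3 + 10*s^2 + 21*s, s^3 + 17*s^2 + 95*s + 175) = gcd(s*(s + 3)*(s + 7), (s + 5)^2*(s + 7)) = s + 7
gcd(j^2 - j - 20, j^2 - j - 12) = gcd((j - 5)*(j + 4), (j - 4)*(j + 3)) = 1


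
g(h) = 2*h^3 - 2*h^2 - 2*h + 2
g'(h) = 6*h^2 - 4*h - 2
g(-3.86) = -135.10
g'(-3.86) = 102.84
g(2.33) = 11.78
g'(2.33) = 21.25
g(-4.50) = -211.75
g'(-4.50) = 137.50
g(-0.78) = 1.39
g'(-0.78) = 4.77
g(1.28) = 0.36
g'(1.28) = 2.71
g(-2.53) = -38.13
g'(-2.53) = 46.53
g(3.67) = 66.58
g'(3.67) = 64.13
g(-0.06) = 2.11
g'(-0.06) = -1.74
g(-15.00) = -7168.00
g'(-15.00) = 1408.00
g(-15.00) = -7168.00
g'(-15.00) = 1408.00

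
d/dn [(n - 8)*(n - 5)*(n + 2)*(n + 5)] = 4*n^3 - 18*n^2 - 82*n + 150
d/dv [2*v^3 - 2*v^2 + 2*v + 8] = 6*v^2 - 4*v + 2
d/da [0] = 0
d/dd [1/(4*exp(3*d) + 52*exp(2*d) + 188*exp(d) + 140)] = (-3*exp(2*d) - 26*exp(d) - 47)*exp(d)/(4*(exp(3*d) + 13*exp(2*d) + 47*exp(d) + 35)^2)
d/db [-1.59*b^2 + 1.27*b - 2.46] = 1.27 - 3.18*b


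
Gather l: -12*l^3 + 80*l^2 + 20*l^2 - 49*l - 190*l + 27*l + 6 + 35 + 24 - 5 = -12*l^3 + 100*l^2 - 212*l + 60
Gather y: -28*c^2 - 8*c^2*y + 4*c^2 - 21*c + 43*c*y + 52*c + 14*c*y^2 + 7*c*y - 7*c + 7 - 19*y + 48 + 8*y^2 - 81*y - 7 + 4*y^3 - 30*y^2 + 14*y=-24*c^2 + 24*c + 4*y^3 + y^2*(14*c - 22) + y*(-8*c^2 + 50*c - 86) + 48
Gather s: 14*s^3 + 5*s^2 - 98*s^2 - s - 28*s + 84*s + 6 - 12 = 14*s^3 - 93*s^2 + 55*s - 6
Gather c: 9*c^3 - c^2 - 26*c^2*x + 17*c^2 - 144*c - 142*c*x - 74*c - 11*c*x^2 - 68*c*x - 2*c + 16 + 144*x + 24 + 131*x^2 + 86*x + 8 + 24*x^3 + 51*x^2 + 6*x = 9*c^3 + c^2*(16 - 26*x) + c*(-11*x^2 - 210*x - 220) + 24*x^3 + 182*x^2 + 236*x + 48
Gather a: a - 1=a - 1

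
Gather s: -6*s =-6*s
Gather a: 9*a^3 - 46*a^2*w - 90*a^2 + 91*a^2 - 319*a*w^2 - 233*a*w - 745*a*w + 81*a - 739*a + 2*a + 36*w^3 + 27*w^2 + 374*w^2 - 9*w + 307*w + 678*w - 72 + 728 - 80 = 9*a^3 + a^2*(1 - 46*w) + a*(-319*w^2 - 978*w - 656) + 36*w^3 + 401*w^2 + 976*w + 576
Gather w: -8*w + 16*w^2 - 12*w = 16*w^2 - 20*w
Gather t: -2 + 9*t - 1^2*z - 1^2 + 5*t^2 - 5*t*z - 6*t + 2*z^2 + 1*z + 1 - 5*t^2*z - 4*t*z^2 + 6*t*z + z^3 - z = t^2*(5 - 5*z) + t*(-4*z^2 + z + 3) + z^3 + 2*z^2 - z - 2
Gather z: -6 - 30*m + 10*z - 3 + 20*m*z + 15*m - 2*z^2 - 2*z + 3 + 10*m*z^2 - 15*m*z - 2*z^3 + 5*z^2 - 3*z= -15*m - 2*z^3 + z^2*(10*m + 3) + z*(5*m + 5) - 6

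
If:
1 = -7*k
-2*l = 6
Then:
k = -1/7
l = -3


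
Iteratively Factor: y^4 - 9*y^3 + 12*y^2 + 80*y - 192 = (y - 4)*(y^3 - 5*y^2 - 8*y + 48) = (y - 4)^2*(y^2 - y - 12) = (y - 4)^2*(y + 3)*(y - 4)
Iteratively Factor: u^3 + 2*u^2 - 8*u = (u - 2)*(u^2 + 4*u) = u*(u - 2)*(u + 4)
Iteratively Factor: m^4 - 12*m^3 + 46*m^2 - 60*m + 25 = (m - 5)*(m^3 - 7*m^2 + 11*m - 5) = (m - 5)*(m - 1)*(m^2 - 6*m + 5) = (m - 5)*(m - 1)^2*(m - 5)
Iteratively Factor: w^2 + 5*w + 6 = (w + 2)*(w + 3)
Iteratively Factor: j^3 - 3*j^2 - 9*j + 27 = (j - 3)*(j^2 - 9) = (j - 3)^2*(j + 3)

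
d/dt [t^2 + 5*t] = 2*t + 5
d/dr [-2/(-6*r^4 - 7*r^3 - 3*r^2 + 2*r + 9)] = 2*(-24*r^3 - 21*r^2 - 6*r + 2)/(6*r^4 + 7*r^3 + 3*r^2 - 2*r - 9)^2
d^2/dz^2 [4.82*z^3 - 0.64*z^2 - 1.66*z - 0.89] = 28.92*z - 1.28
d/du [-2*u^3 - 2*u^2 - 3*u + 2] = -6*u^2 - 4*u - 3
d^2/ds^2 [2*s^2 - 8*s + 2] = 4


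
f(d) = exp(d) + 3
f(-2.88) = 3.06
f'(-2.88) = 0.06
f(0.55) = 4.73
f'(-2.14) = 0.12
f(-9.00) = 3.00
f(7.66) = 2124.76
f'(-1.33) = 0.26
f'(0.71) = 2.03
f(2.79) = 19.28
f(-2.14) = 3.12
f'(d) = exp(d)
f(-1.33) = 3.26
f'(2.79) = 16.28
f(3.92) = 53.40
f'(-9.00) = 0.00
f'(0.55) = 1.73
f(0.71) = 5.03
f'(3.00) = 20.09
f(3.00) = 23.09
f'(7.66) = 2121.76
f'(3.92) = 50.40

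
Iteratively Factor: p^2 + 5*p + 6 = (p + 3)*(p + 2)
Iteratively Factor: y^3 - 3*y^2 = (y)*(y^2 - 3*y) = y^2*(y - 3)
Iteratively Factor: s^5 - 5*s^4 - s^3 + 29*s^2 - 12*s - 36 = (s - 3)*(s^4 - 2*s^3 - 7*s^2 + 8*s + 12) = (s - 3)*(s - 2)*(s^3 - 7*s - 6) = (s - 3)*(s - 2)*(s + 2)*(s^2 - 2*s - 3) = (s - 3)^2*(s - 2)*(s + 2)*(s + 1)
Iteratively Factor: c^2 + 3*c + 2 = (c + 2)*(c + 1)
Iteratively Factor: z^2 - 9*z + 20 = (z - 5)*(z - 4)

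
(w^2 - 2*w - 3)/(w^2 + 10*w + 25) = (w^2 - 2*w - 3)/(w^2 + 10*w + 25)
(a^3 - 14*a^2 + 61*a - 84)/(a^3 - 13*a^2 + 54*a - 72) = (a - 7)/(a - 6)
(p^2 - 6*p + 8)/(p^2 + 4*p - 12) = (p - 4)/(p + 6)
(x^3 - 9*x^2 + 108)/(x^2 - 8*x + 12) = (x^2 - 3*x - 18)/(x - 2)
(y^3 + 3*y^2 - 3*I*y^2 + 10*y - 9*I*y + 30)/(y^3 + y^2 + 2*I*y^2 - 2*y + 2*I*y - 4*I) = (y^2 + y*(3 - 5*I) - 15*I)/(y^2 + y - 2)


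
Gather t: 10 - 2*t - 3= 7 - 2*t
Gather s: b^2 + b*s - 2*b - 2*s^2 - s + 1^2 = b^2 - 2*b - 2*s^2 + s*(b - 1) + 1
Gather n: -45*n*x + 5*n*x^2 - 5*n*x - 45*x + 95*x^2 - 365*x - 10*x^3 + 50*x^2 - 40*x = n*(5*x^2 - 50*x) - 10*x^3 + 145*x^2 - 450*x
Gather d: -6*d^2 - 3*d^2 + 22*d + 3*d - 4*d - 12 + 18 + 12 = -9*d^2 + 21*d + 18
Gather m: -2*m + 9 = 9 - 2*m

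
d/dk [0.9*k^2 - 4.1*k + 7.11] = 1.8*k - 4.1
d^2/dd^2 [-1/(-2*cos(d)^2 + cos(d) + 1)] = (16*sin(d)^4 - 17*sin(d)^2 + 13*cos(d)/2 - 3*cos(3*d)/2 - 5)/(2*sin(d)^2 + cos(d) - 1)^3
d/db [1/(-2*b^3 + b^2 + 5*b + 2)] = (6*b^2 - 2*b - 5)/(-2*b^3 + b^2 + 5*b + 2)^2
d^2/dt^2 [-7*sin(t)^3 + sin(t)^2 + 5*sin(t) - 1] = sin(t)/4 - 63*sin(3*t)/4 + 2*cos(2*t)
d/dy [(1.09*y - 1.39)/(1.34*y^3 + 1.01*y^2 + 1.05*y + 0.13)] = (-2.9212*y^3 + 4.4869*y^2 + 2.8078*y + 1.6012)/(1.7956*y^6 + 2.7068*y^5 + 3.8341*y^4 + 2.4694*y^3 + 1.3651*y^2 + 0.273*y + 0.0169)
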